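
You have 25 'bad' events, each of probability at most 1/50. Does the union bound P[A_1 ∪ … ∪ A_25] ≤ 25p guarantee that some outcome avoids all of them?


Union bound: P[∪_{i=1}^{25} A_i] ≤ Σ_i P[A_i] ≤ 25·p = 25·(1/50) = 1/2.
Numerically: 1/2 ≈ 0.5000000.
Is 1/2 < 1? YES.
Since P[∪ A_i] ≤ 1/2 < 1, the complement has P[∩ A_i^c] ≥ 1 − 1/2 = 1/2 > 0, so some outcome avoids every A_i.

25·p = 1/2 ≈ 0.5000000; existence CERTIFIED by the union bound.


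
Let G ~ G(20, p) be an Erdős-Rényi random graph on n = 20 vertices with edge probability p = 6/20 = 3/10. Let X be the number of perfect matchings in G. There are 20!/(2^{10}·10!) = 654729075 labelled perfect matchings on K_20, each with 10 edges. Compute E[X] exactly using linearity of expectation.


K_20 has 20!/(2^{10}·10!) = 654729075 labelled perfect matchings.
For each such perfect matching H, let X_H = 1 if all 10 edges of H are present in G. Then P[X_H = 1] = p^{10} = (3/10)^{10} = 59049/10000000000.
By linearity: E[X] = Σ_H E[X_H] = 654729075 · p^{10} = 654729075 · 59049/10000000000 = 1546443885987/400000000.
Numerically: E[X] ≈ 3.87e+03.

E[X] = 654729075 · (3/10)^{10} = 1546443885987/400000000 ≈ 3.87e+03.


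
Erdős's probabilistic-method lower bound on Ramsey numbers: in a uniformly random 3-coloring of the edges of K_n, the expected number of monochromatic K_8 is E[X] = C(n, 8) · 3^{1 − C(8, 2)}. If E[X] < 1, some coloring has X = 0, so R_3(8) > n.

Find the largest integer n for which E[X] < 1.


We need C(n, 8) · 3^{1 − 28} < 1, i.e. C(n, 8) < 3^{28 − 1} = 7625597484987.
Check values of n near the boundary:
  n = 150: C(150, 8) = 5257211409450; 5257211409450 < 7625597484987? YES
  n = 151: C(151, 8) = 5551321138650; 5551321138650 < 7625597484987? YES
  n = 152: C(152, 8) = 5859727868575; 5859727868575 < 7625597484987? YES
  n = 153: C(153, 8) = 6183023199255; 6183023199255 < 7625597484987? YES
  n = 154: C(154, 8) = 6521818990995; 6521818990995 < 7625597484987? YES
  n = 155: C(155, 8) = 6876747915675; 6876747915675 < 7625597484987? YES
  n = 156: C(156, 8) = 7248464019225; 7248464019225 < 7625597484987? YES
  n = 157: C(157, 8) = 7637643295425; 7637643295425 < 7625597484987? NO
The largest n with C(n, 8) < 7625597484987 is n = 156 (where E[X] = 805384891025/847288609443 ≈ 0.95054). Hence R_3(8) > 156, i.e. R_3(8) ≥ 157.

Largest n = 156; hence R_3(8) > 156.


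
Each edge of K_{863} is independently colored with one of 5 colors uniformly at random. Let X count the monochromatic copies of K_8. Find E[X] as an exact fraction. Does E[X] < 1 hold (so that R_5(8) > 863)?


E[X] = C(863, 8) · 5^{1 − 28} = 7386423071602617757 · 5^{−27} = 7386423071602617757/7450580596923828125.
As a reduced fraction: E[X] = 7386423071602617757/7450580596923828125 ≈ 0.99139.
Is E[X] < 1? YES.
Since E[X] < 1, there exists a 5-coloring of K_{863} with no monochromatic K_8; hence R_5(8) > 863.

E[X] = 7386423071602617757/7450580596923828125 ≈ 0.99139; E[X] < 1, so R_5(8) > 863.


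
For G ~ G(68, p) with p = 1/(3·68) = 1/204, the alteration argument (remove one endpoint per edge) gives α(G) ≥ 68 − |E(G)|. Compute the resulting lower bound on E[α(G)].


E[|E(G)|] = C(68, 2)·p = 2278 · (1/204) = 67/6.
E[α(G)] ≥ n − E[|E(G)|] = 68 − 67/6 = 341/6.
Numerically: ≈ 56.8333.
(This is only a lower bound; the true E[α(G)] may be larger.)

E[α(G)] ≥ 341/6 ≈ 56.8333.


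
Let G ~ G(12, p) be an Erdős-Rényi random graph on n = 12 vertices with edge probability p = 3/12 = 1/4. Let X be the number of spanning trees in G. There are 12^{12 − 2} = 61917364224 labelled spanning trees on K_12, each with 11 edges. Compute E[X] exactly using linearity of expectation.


K_12 has 12^{12 − 2} = 61917364224 labelled spanning trees.
For each such spanning tree H, let X_H = 1 if all 11 edges of H are present in G. Then P[X_H = 1] = p^{11} = (1/4)^{11} = 1/4194304.
By linearity: E[X] = Σ_H E[X_H] = 61917364224 · p^{11} = 61917364224 · 1/4194304 = 59049/4.
Numerically: E[X] ≈ 1.48e+04.

E[X] = 61917364224 · (1/4)^{11} = 59049/4 ≈ 1.48e+04.


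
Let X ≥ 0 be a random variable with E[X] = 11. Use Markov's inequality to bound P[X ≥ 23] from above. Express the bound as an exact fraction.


μ = E[X] = 11, a = 23.
Markov: P[X ≥ 23] ≤ μ/a = (11)/23 = 11/23.
Numerically: ≈ 0.47826.
(Since a = 23 > μ = 11.00000, the bound 11/23 is < 1 and informative.)

P[X ≥ 23] ≤ 11/23 ≈ 0.47826.


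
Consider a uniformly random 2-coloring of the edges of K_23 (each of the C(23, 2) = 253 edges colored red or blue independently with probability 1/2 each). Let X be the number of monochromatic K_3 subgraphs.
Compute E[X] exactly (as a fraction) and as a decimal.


Let X = Σ_S X_S over the C(23, 3) = 1771 subsets S of size 3, where X_S = 1 if the K_3 on S is monochromatic.
For a fixed S, the K_3 on S has C(3, 2) = 3 edges. P[all 3 edges red] = (1/2)^3, and likewise for blue, so P[monochromatic] = 2·(1/2)^3 = 2^{1 − 3} = 1/4.
By linearity of expectation: E[X] = C(23, 3) · 2^{1 − 3} = 1771 · 1/4 = 1771/4.
Numerically: E[X] ≈ 442.75000.

E[X] = C(23,3)·2^(1−C(3,2)) = 1771/4 ≈ 442.75000.


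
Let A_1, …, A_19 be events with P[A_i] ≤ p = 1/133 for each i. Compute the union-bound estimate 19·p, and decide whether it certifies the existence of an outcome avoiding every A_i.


Union bound: P[∪_{i=1}^{19} A_i] ≤ Σ_i P[A_i] ≤ 19·p = 19·(1/133) = 1/7.
Numerically: 1/7 ≈ 0.1428571.
Is 1/7 < 1? YES.
Since P[∪ A_i] ≤ 1/7 < 1, the complement has P[∩ A_i^c] ≥ 1 − 1/7 = 6/7 > 0, so some outcome avoids every A_i.

19·p = 1/7 ≈ 0.1428571; existence CERTIFIED by the union bound.


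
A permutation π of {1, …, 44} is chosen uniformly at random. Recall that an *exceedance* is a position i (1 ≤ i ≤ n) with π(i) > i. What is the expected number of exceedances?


Write X = Σ_{i=1}^{44} X_i, where X_i = 1_{π(i) > i}.
For each fixed i, π(i) is uniform over {1, …, 44} (marginal of a uniform permutation), so P[π(i) > i] = (n − i)/n. Summing: Σ_{i=1}^{44} (n − i)/n = (0 + 1 + … + 43)/44 = 44(44 − 1)/(2·44) = (44 − 1)/2.
Hence E[X] = Σ_{i=1}^{44} (44 − i)/44 = 43/2 ≈ 21.500.

E[X] = 43/2 = 21.500.


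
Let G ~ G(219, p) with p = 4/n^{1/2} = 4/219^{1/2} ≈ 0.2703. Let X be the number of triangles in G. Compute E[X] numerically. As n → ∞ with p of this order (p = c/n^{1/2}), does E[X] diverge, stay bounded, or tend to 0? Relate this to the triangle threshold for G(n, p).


Number of potential triangles: C(219, 3) = 1726669.
Each occurs with probability p³ ≈ (0.2703)³ ≈ 1.974758e-02.
By linearity: E[X] = C(219, 3)·p³ ≈ 1726669 · 1.974758e-02 ≈ 34097.5279.
Since α = 1/2 < 1, p = c/n^{1/2} ≫ 1/n is above the triangle threshold p ~ 1/n. Asymptotically E[X] ~ (c³/6)·n^{3(1−α)} = (4³/6)·n^{1.5} → ∞; triangles are abundant w.h.p.

E[X] ≈ 34097.5279; in regime p = Θ(1/n^{1/2}) E[X] diverges (above the triangle threshold p ~ 1/n).


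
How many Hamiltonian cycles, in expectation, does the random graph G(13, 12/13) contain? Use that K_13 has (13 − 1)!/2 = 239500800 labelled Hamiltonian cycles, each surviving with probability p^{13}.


K_13 has (13 − 1)!/2 = 239500800 labelled Hamiltonian cycles.
For each such Hamiltonian cycle H, let X_H = 1 if all 13 edges of H are present in G. Then P[X_H = 1] = p^{13} = (12/13)^{13} = 106993205379072/302875106592253.
By linearity of expectation: E[X] = Σ_H E[X_H] = 239500800 · p^{13} = 239500800 · 106993205379072/302875106592253 = 25624958282852047257600/302875106592253.
Numerically: E[X] ≈ 8.4606e+07.

E[X] = 239500800 · (12/13)^{13} = 25624958282852047257600/302875106592253 ≈ 8.4606e+07.


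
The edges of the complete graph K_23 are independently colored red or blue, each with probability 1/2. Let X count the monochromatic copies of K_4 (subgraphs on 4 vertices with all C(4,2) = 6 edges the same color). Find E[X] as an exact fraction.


Let X = Σ_S X_S over the C(23, 4) = 8855 subsets S of size 4, where X_S = 1 if the K_4 on S is monochromatic.
For a fixed S, the K_4 on S has C(4, 2) = 6 edges. P[all 6 edges red] = (1/2)^6, and likewise for blue, so P[monochromatic] = 2·(1/2)^6 = 2^{1 − 6} = 1/32.
By linearity: E[X] = C(23, 4) · 2^{1 − 6} = 8855 · 1/32 = 8855/32.
Numerically: E[X] ≈ 276.719.

E[X] = C(23,4)·2^(1−C(4,2)) = 8855/32 ≈ 276.719.


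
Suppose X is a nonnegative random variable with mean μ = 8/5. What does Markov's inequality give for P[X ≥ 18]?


μ = E[X] = 8/5, a = 18.
Markov: P[X ≥ 18] ≤ μ/a = (8/5)/18 = 4/45.
Numerically: ≈ 0.0889.
(Since a = 18 > μ = 1.6000, the bound 4/45 is < 1 and informative.)

P[X ≥ 18] ≤ 4/45 ≈ 0.0889.


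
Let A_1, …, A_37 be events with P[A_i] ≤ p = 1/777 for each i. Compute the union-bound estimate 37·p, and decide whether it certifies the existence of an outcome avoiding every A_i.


Union bound: P[∪_{i=1}^{37} A_i] ≤ Σ_i P[A_i] ≤ 37·p = 37·(1/777) = 1/21.
Numerically: 1/21 ≈ 0.047619.
Is 1/21 < 1? YES.
Since P[∪ A_i] ≤ 1/21 < 1, the complement has P[∩ A_i^c] ≥ 1 − 1/21 = 20/21 > 0, so some outcome avoids every A_i.

37·p = 1/21 ≈ 0.047619; existence CERTIFIED by the union bound.


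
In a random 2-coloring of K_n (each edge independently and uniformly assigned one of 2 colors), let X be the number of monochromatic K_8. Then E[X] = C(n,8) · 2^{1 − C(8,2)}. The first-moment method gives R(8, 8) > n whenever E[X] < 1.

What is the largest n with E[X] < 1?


We need C(n, 8) · 2^{1 − 28} < 1, i.e. C(n, 8) < 2^{28 − 1} = 134217728.
Check values of n near the boundary:
  n = 41: C(41, 8) = 95548245; 95548245 < 134217728? YES
  n = 42: C(42, 8) = 118030185; 118030185 < 134217728? YES
  n = 43: C(43, 8) = 145008513; 145008513 < 134217728? NO
  n = 44: C(44, 8) = 177232627; 177232627 < 134217728? NO
  n = 45: C(45, 8) = 215553195; 215553195 < 134217728? NO
The largest n with C(n, 8) < 134217728 is n = 42 (where E[X] = 118030185/134217728 ≈ 0.8794). Hence R(8, 8) > 42, i.e. R(8, 8) ≥ 43.

Largest n = 42; hence R(8, 8) > 42.


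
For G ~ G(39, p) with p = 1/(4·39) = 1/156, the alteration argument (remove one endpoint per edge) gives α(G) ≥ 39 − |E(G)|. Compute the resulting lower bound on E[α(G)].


E[|E(G)|] = C(39, 2)·p = 741 · (1/156) = 19/4.
E[α(G)] ≥ n − E[|E(G)|] = 39 − 19/4 = 137/4.
Numerically: ≈ 34.2500.
(This is only a lower bound; the true E[α(G)] may be larger.)

E[α(G)] ≥ 137/4 ≈ 34.2500.


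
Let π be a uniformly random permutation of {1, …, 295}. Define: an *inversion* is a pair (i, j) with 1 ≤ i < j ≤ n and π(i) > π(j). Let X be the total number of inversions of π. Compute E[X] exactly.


Write X = Σ X_I over the C(295, 2) = 43365 pairs i < j, with X_I the indicator of one inversion.
There are 43365 indicators.
For each fixed pair i < j, the values π(i) and π(j) are two distinct elements of {1, …, 295} in uniformly random order; by symmetry P[π(i) > π(j)] = 1/2.
By linearity: E[X] = 43365 · (1/2) = C(295, 2) · (1/2) = 43365/2 = 43365/2 ≈ 21682.50000.

E[X] = 43365/2 = 21682.50000.


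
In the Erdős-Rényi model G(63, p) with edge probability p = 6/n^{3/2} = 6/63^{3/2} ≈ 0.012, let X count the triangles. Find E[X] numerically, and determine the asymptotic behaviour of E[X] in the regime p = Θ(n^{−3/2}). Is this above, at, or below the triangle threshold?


Number of potential triangles: C(63, 3) = 39711.
Each occurs with probability p³ ≈ (0.012)³ ≈ 1.72751e-06.
By linearity: E[X] = C(63, 3)·p³ ≈ 39711 · 1.72751e-06 ≈ 0.069.
Since α = 3/2 > 1, p = c/n^{3/2} = o(1/n) is below the triangle threshold p ~ 1/n. Asymptotically E[X] ~ (c³/6)·n^{3(1−α)} = (6³/6)·n^{-1.5} → 0, so by Markov's inequality G has no triangles w.h.p.

E[X] ≈ 0.069; in regime p = Θ(1/n^{3/2}) E[X] tends to 0 (below the triangle threshold p ~ 1/n).


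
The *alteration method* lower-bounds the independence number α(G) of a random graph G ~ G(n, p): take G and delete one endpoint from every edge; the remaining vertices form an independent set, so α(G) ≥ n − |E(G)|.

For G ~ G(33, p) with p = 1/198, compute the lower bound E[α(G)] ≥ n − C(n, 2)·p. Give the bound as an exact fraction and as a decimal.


E[|E(G)|] = C(33, 2)·p = 528 · (1/198) = 8/3.
E[α(G)] ≥ n − E[|E(G)|] = 33 − 8/3 = 91/3.
Numerically: ≈ 30.333333.
(This is only a lower bound; the true E[α(G)] may be larger.)

E[α(G)] ≥ 91/3 ≈ 30.333333.


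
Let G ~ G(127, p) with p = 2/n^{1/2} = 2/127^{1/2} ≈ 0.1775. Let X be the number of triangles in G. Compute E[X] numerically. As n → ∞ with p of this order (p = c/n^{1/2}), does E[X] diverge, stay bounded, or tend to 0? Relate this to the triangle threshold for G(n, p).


Number of potential triangles: C(127, 3) = 333375.
Each occurs with probability p³ ≈ (0.1775)³ ≈ 5.589647e-03.
By linearity: E[X] = C(127, 3)·p³ ≈ 333375 · 5.589647e-03 ≈ 1863.4487.
Since α = 1/2 < 1, p = c/n^{1/2} ≫ 1/n is above the triangle threshold p ~ 1/n. Asymptotically E[X] ~ (c³/6)·n^{3(1−α)} = (2³/6)·n^{1.5} → ∞; triangles are abundant w.h.p.

E[X] ≈ 1863.4487; in regime p = Θ(1/n^{1/2}) E[X] diverges (above the triangle threshold p ~ 1/n).


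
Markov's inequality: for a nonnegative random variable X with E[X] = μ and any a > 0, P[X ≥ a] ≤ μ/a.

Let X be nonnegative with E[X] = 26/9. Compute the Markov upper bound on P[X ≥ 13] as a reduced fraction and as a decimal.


μ = E[X] = 26/9, a = 13.
Markov: P[X ≥ 13] ≤ μ/a = (26/9)/13 = 2/9.
Numerically: ≈ 0.22222.
(Since a = 13 > μ = 2.88889, the bound 2/9 is < 1 and informative.)

P[X ≥ 13] ≤ 2/9 ≈ 0.22222.


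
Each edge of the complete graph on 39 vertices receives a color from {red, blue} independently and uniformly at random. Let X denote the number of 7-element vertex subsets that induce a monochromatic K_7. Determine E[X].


Let X = Σ_S X_S over the C(39, 7) = 15380937 subsets S of size 7, where X_S = 1 if the K_7 on S is monochromatic.
For a fixed S, the K_7 on S has C(7, 2) = 21 edges. P[all 21 edges red] = (1/2)^21, and likewise for blue, so P[monochromatic] = 2·(1/2)^21 = 2^{1 − 21} = 1/1048576.
By linearity of expectation: E[X] = C(39, 7) · 2^{1 − 21} = 15380937 · 1/1048576 = 15380937/1048576.
Numerically: E[X] ≈ 14.6684.

E[X] = C(39,7)·2^(1−C(7,2)) = 15380937/1048576 ≈ 14.6684.


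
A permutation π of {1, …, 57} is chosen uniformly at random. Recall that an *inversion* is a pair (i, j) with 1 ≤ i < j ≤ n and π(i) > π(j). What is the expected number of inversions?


Write X = Σ X_I over the C(57, 2) = 1596 pairs i < j, with X_I the indicator of one inversion.
There are 1596 indicators.
For each fixed pair i < j, the values π(i) and π(j) are two distinct elements of {1, …, 57} in uniformly random order; by symmetry P[π(i) > π(j)] = 1/2.
By linearity: E[X] = 1596 · (1/2) = C(57, 2) · (1/2) = 1596/2 = 798 ≈ 798.000.

E[X] = 798 = 798.000.


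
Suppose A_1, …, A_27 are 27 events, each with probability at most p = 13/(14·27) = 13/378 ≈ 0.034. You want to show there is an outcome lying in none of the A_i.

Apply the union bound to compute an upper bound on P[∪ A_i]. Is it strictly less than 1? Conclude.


Union bound: P[∪_{i=1}^{27} A_i] ≤ Σ_i P[A_i] ≤ 27·p = 27·(13/378) = 13/14.
Numerically: 13/14 ≈ 0.929.
Is 13/14 < 1? YES.
Since P[∪ A_i] ≤ 13/14 < 1, the complement has P[∩ A_i^c] ≥ 1 − 13/14 = 1/14 > 0, so some outcome avoids every A_i.

27·p = 13/14 ≈ 0.929; existence CERTIFIED by the union bound.


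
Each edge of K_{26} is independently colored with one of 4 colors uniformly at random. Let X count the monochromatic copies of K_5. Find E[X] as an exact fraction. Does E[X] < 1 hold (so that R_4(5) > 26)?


E[X] = C(26, 5) · 4^{1 − 10} = 65780 · 4^{−9} = 65780/262144.
As a reduced fraction: E[X] = 16445/65536 ≈ 0.250931.
Is E[X] < 1? YES.
Since E[X] < 1, there exists a 4-coloring of K_{26} with no monochromatic K_5; hence R_4(5) > 26.

E[X] = 16445/65536 ≈ 0.250931; E[X] < 1, so R_4(5) > 26.


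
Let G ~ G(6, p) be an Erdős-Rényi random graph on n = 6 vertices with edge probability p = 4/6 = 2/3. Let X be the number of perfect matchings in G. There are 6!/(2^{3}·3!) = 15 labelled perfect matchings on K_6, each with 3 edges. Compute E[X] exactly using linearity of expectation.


K_6 has 6!/(2^{3}·3!) = 15 labelled perfect matchings.
For each such perfect matching H, let X_H = 1 if all 3 edges of H are present in G. Then P[X_H = 1] = p^{3} = (2/3)^{3} = 8/27.
By linearity: E[X] = Σ_H E[X_H] = 15 · p^{3} = 15 · 8/27 = 40/9.
Numerically: E[X] ≈ 4.444.

E[X] = 15 · (2/3)^{3} = 40/9 ≈ 4.444.


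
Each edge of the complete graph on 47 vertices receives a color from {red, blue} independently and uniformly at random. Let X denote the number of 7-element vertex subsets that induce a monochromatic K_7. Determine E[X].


Let X = Σ_S X_S over the C(47, 7) = 62891499 subsets S of size 7, where X_S = 1 if the K_7 on S is monochromatic.
For a fixed S, the K_7 on S has C(7, 2) = 21 edges. P[all 21 edges red] = (1/2)^21, and likewise for blue, so P[monochromatic] = 2·(1/2)^21 = 2^{1 − 21} = 1/1048576.
By linearity: E[X] = C(47, 7) · 2^{1 − 21} = 62891499 · 1/1048576 = 62891499/1048576.
Numerically: E[X] ≈ 59.97801.

E[X] = C(47,7)·2^(1−C(7,2)) = 62891499/1048576 ≈ 59.97801.


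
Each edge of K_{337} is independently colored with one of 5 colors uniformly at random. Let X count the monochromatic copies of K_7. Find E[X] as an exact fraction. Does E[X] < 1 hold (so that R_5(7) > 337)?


E[X] = C(337, 7) · 5^{1 − 21} = 91989916924632 · 5^{−20} = 91989916924632/95367431640625.
As a reduced fraction: E[X] = 91989916924632/95367431640625 ≈ 0.9645842.
Is E[X] < 1? YES.
Since E[X] < 1, there exists a 5-coloring of K_{337} with no monochromatic K_7; hence R_5(7) > 337.

E[X] = 91989916924632/95367431640625 ≈ 0.9645842; E[X] < 1, so R_5(7) > 337.


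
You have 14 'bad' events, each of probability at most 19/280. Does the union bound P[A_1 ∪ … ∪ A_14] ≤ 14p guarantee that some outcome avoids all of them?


Union bound: P[∪_{i=1}^{14} A_i] ≤ Σ_i P[A_i] ≤ 14·p = 14·(19/280) = 19/20.
Numerically: 19/20 ≈ 0.950.
Is 19/20 < 1? YES.
Since P[∪ A_i] ≤ 19/20 < 1, the complement has P[∩ A_i^c] ≥ 1 − 19/20 = 1/20 > 0, so some outcome avoids every A_i.

14·p = 19/20 ≈ 0.950; existence CERTIFIED by the union bound.


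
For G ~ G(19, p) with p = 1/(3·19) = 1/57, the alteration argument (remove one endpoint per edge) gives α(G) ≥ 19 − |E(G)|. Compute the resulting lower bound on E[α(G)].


E[|E(G)|] = C(19, 2)·p = 171 · (1/57) = 3.
E[α(G)] ≥ n − E[|E(G)|] = 19 − 3 = 16.
Numerically: ≈ 16.0000.
(This is only a lower bound; the true E[α(G)] may be larger.)

E[α(G)] ≥ 16 ≈ 16.0000.


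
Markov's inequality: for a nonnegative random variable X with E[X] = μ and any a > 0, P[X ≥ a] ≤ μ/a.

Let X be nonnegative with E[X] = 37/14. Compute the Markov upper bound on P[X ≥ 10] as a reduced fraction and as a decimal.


μ = E[X] = 37/14, a = 10.
Markov: P[X ≥ 10] ≤ μ/a = (37/14)/10 = 37/140.
Numerically: ≈ 0.26429.
(Since a = 10 > μ = 2.64286, the bound 37/140 is < 1 and informative.)

P[X ≥ 10] ≤ 37/140 ≈ 0.26429.


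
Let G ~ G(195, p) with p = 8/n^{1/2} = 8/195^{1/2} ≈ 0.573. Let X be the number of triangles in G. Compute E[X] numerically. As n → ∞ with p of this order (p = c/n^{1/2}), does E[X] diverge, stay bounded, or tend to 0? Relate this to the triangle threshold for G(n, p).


Number of potential triangles: C(195, 3) = 1216865.
Each occurs with probability p³ ≈ (0.573)³ ≈ 1.88026e-01.
By linearity: E[X] = C(195, 3)·p³ ≈ 1216865 · 1.88026e-01 ≈ 228802.331.
Since α = 1/2 < 1, p = c/n^{1/2} ≫ 1/n is above the triangle threshold p ~ 1/n. Asymptotically E[X] ~ (c³/6)·n^{3(1−α)} = (8³/6)·n^{1.5} → ∞; triangles are abundant w.h.p.

E[X] ≈ 228802.331; in regime p = Θ(1/n^{1/2}) E[X] diverges (above the triangle threshold p ~ 1/n).


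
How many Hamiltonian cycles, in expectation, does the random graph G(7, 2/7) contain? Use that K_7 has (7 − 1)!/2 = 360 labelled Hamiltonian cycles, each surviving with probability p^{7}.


K_7 has (7 − 1)!/2 = 360 labelled Hamiltonian cycles.
For each such Hamiltonian cycle H, let X_H = 1 if all 7 edges of H are present in G. Then P[X_H = 1] = p^{7} = (2/7)^{7} = 128/823543.
By linearity: E[X] = Σ_H E[X_H] = 360 · p^{7} = 360 · 128/823543 = 46080/823543.
Numerically: E[X] ≈ 0.056.

E[X] = 360 · (2/7)^{7} = 46080/823543 ≈ 0.056.


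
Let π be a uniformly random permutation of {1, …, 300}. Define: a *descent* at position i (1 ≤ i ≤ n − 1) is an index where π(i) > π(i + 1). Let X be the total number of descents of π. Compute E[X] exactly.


Write X = Σ X_I over i = 1, …, 299, with X_I the indicator of one descent.
There are 299 indicators.
For each fixed i, the pair (π(i), π(i+1)) is a uniformly random ordered pair of distinct values from {1, …, 300}; by symmetry P[π(i) > π(i+1)] = 1/2.
By linearity: E[X] = 299 · (1/2) = (300 − 1) · (1/2) = 299/2 ≈ 149.500000.

E[X] = 299/2 = 149.500000.


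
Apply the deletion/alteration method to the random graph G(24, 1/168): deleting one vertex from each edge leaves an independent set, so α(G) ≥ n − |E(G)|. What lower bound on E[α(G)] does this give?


E[|E(G)|] = C(24, 2)·p = 276 · (1/168) = 23/14.
E[α(G)] ≥ n − E[|E(G)|] = 24 − 23/14 = 313/14.
Numerically: ≈ 22.357.
(This is only a lower bound; the true E[α(G)] may be larger.)

E[α(G)] ≥ 313/14 ≈ 22.357.


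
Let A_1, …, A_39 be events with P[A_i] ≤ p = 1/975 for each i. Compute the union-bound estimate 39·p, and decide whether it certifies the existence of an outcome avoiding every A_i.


Union bound: P[∪_{i=1}^{39} A_i] ≤ Σ_i P[A_i] ≤ 39·p = 39·(1/975) = 1/25.
Numerically: 1/25 ≈ 0.040000.
Is 1/25 < 1? YES.
Since P[∪ A_i] ≤ 1/25 < 1, the complement has P[∩ A_i^c] ≥ 1 − 1/25 = 24/25 > 0, so some outcome avoids every A_i.

39·p = 1/25 ≈ 0.040000; existence CERTIFIED by the union bound.


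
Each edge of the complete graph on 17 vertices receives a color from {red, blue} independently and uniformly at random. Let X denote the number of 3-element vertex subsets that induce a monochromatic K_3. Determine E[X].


Let X = Σ_S X_S over the C(17, 3) = 680 subsets S of size 3, where X_S = 1 if the K_3 on S is monochromatic.
For a fixed S, the K_3 on S has C(3, 2) = 3 edges. P[all 3 edges red] = (1/2)^3, and likewise for blue, so P[monochromatic] = 2·(1/2)^3 = 2^{1 − 3} = 1/4.
By linearity of expectation: E[X] = C(17, 3) · 2^{1 − 3} = 680 · 1/4 = 170.
Numerically: E[X] ≈ 170.000.

E[X] = C(17,3)·2^(1−C(3,2)) = 170 ≈ 170.000.


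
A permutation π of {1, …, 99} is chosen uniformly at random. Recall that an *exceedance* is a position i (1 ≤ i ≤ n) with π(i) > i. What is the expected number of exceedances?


Write X = Σ_{i=1}^{99} X_i, where X_i = 1_{π(i) > i}.
For each fixed i, π(i) is uniform over {1, …, 99} (marginal of a uniform permutation), so P[π(i) > i] = (n − i)/n. Summing: Σ_{i=1}^{99} (n − i)/n = (0 + 1 + … + 98)/99 = 99(99 − 1)/(2·99) = (99 − 1)/2.
Hence E[X] = Σ_{i=1}^{99} (99 − i)/99 = 49 ≈ 49.000000.

E[X] = 49 = 49.000000.


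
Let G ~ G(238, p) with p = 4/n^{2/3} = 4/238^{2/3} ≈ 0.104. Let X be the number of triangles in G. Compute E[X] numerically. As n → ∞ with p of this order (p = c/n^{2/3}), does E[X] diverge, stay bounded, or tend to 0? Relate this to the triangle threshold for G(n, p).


Number of potential triangles: C(238, 3) = 2218636.
Each occurs with probability p³ ≈ (0.104)³ ≈ 1.12986e-03.
By linearity: E[X] = C(238, 3)·p³ ≈ 2218636 · 1.12986e-03 ≈ 2506.756.
Since α = 2/3 < 1, p = c/n^{2/3} ≫ 1/n is above the triangle threshold p ~ 1/n. Asymptotically E[X] ~ (c³/6)·n^{3(1−α)} = (4³/6)·n^{1} → ∞; triangles are abundant w.h.p.

E[X] ≈ 2506.756; in regime p = Θ(1/n^{2/3}) E[X] diverges (above the triangle threshold p ~ 1/n).


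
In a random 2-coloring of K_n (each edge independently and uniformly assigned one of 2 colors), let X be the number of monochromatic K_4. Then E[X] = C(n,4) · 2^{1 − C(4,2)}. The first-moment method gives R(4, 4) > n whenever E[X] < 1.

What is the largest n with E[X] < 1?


We need C(n, 4) · 2^{1 − 6} < 1, i.e. C(n, 4) < 2^{6 − 1} = 32.
Check values of n near the boundary:
  n = 4: C(4, 4) = 1; 1 < 32? YES
  n = 5: C(5, 4) = 5; 5 < 32? YES
  n = 6: C(6, 4) = 15; 15 < 32? YES
  n = 7: C(7, 4) = 35; 35 < 32? NO
  n = 8: C(8, 4) = 70; 70 < 32? NO
  n = 9: C(9, 4) = 126; 126 < 32? NO
The largest n with C(n, 4) < 32 is n = 6 (where E[X] = 15/32 ≈ 0.469). Hence R(4, 4) > 6, i.e. R(4, 4) ≥ 7.

Largest n = 6; hence R(4, 4) > 6.


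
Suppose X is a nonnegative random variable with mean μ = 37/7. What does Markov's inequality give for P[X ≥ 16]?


μ = E[X] = 37/7, a = 16.
Markov: P[X ≥ 16] ≤ μ/a = (37/7)/16 = 37/112.
Numerically: ≈ 0.330357.
(Since a = 16 > μ = 5.285714, the bound 37/112 is < 1 and informative.)

P[X ≥ 16] ≤ 37/112 ≈ 0.330357.


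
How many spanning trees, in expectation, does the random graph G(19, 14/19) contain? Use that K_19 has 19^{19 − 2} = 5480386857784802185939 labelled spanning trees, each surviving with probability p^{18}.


K_19 has 19^{19 − 2} = 5480386857784802185939 labelled spanning trees.
For each such spanning tree H, let X_H = 1 if all 18 edges of H are present in G. Then P[X_H = 1] = p^{18} = (14/19)^{18} = 426878854210636742656/104127350297911241532841.
By linearity: E[X] = Σ_H E[X_H] = 5480386857784802185939 · p^{18} = 5480386857784802185939 · 426878854210636742656/104127350297911241532841 = 426878854210636742656/19.
Numerically: E[X] ≈ 2.247e+19.

E[X] = 5480386857784802185939 · (14/19)^{18} = 426878854210636742656/19 ≈ 2.247e+19.


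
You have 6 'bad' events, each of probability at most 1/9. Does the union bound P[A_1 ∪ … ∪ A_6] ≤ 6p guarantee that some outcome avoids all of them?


Union bound: P[∪_{i=1}^{6} A_i] ≤ Σ_i P[A_i] ≤ 6·p = 6·(1/9) = 2/3.
Numerically: 2/3 ≈ 0.6666667.
Is 2/3 < 1? YES.
Since P[∪ A_i] ≤ 2/3 < 1, the complement has P[∩ A_i^c] ≥ 1 − 2/3 = 1/3 > 0, so some outcome avoids every A_i.

6·p = 2/3 ≈ 0.6666667; existence CERTIFIED by the union bound.


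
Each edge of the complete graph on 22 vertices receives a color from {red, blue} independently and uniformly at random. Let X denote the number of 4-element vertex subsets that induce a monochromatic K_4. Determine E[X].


Let X = Σ_S X_S over the C(22, 4) = 7315 subsets S of size 4, where X_S = 1 if the K_4 on S is monochromatic.
For a fixed S, the K_4 on S has C(4, 2) = 6 edges. P[all 6 edges red] = (1/2)^6, and likewise for blue, so P[monochromatic] = 2·(1/2)^6 = 2^{1 − 6} = 1/32.
Summing: E[X] = C(22, 4) · 2^{1 − 6} = 7315 · 1/32 = 7315/32.
Numerically: E[X] ≈ 228.594.

E[X] = C(22,4)·2^(1−C(4,2)) = 7315/32 ≈ 228.594.


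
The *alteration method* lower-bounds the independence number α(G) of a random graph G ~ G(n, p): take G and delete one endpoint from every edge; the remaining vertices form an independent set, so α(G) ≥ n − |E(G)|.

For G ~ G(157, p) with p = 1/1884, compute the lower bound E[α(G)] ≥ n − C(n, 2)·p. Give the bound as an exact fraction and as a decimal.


E[|E(G)|] = C(157, 2)·p = 12246 · (1/1884) = 13/2.
E[α(G)] ≥ n − E[|E(G)|] = 157 − 13/2 = 301/2.
Numerically: ≈ 150.500000.
(This is only a lower bound; the true E[α(G)] may be larger.)

E[α(G)] ≥ 301/2 ≈ 150.500000.


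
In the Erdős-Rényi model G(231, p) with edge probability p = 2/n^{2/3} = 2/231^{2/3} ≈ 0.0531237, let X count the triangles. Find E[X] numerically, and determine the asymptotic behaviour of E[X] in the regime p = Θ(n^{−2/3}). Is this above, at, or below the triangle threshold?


Number of potential triangles: C(231, 3) = 2027795.
Each occurs with probability p³ ≈ (0.0531237)³ ≈ 1.49922228e-04.
By linearity: E[X] = C(231, 3)·p³ ≈ 2027795 · 1.49922228e-04 ≈ 304.011544.
Since α = 2/3 < 1, p = c/n^{2/3} ≫ 1/n is above the triangle threshold p ~ 1/n. Asymptotically E[X] ~ (c³/6)·n^{3(1−α)} = (2³/6)·n^{1} → ∞; triangles are abundant w.h.p.

E[X] ≈ 304.011544; in regime p = Θ(1/n^{2/3}) E[X] diverges (above the triangle threshold p ~ 1/n).


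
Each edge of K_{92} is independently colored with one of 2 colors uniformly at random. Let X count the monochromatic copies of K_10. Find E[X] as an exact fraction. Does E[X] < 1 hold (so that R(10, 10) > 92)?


E[X] = C(92, 10) · 2^{1 − 45} = 7210666060598 · 2^{−44} = 7210666060598/17592186044416.
As a reduced fraction: E[X] = 3605333030299/8796093022208 ≈ 0.40988.
Is E[X] < 1? YES.
Since E[X] < 1, there exists a 2-coloring of K_{92} with no monochromatic K_10; hence R(10, 10) > 92.

E[X] = 3605333030299/8796093022208 ≈ 0.40988; E[X] < 1, so R(10, 10) > 92.


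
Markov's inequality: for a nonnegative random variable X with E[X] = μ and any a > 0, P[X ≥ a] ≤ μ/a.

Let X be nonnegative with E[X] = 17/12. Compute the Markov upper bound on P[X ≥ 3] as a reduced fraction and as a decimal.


μ = E[X] = 17/12, a = 3.
Markov: P[X ≥ 3] ≤ μ/a = (17/12)/3 = 17/36.
Numerically: ≈ 0.472222.
(Since a = 3 > μ = 1.416667, the bound 17/36 is < 1 and informative.)

P[X ≥ 3] ≤ 17/36 ≈ 0.472222.


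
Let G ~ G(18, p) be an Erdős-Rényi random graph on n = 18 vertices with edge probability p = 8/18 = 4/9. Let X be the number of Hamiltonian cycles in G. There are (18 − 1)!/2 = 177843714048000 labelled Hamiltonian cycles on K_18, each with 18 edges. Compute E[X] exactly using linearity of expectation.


K_18 has (18 − 1)!/2 = 177843714048000 labelled Hamiltonian cycles.
For each such Hamiltonian cycle H, let X_H = 1 if all 18 edges of H are present in G. Then P[X_H = 1] = p^{18} = (4/9)^{18} = 68719476736/150094635296999121.
Summing the indicators: E[X] = Σ_H E[X_H] = 177843714048000 · p^{18} = 177843714048000 · 68719476736/150094635296999121 = 16764508875398316032000/205891132094649.
Numerically: E[X] ≈ 8.1424e+07.

E[X] = 177843714048000 · (4/9)^{18} = 16764508875398316032000/205891132094649 ≈ 8.1424e+07.


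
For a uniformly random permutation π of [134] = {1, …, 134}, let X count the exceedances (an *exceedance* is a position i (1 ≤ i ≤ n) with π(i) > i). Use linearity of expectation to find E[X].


Write X = Σ_{i=1}^{134} X_i, where X_i = 1_{π(i) > i}.
For each fixed i, π(i) is uniform over {1, …, 134} (marginal of a uniform permutation), so P[π(i) > i] = (n − i)/n. Summing: Σ_{i=1}^{134} (n − i)/n = (0 + 1 + … + 133)/134 = 134(134 − 1)/(2·134) = (134 − 1)/2.
Hence E[X] = Σ_{i=1}^{134} (134 − i)/134 = 133/2 ≈ 66.500.

E[X] = 133/2 = 66.500.


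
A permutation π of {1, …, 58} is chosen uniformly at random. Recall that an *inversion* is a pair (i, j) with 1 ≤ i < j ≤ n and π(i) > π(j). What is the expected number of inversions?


Write X = Σ X_I over the C(58, 2) = 1653 pairs i < j, with X_I the indicator of one inversion.
There are 1653 indicators.
For each fixed pair i < j, the values π(i) and π(j) are two distinct elements of {1, …, 58} in uniformly random order; by symmetry P[π(i) > π(j)] = 1/2.
By linearity: E[X] = 1653 · (1/2) = C(58, 2) · (1/2) = 1653/2 = 1653/2 ≈ 826.50000.

E[X] = 1653/2 = 826.50000.


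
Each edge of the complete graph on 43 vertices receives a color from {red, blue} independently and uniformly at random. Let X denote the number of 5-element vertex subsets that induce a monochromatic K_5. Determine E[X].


Let X = Σ_S X_S over the C(43, 5) = 962598 subsets S of size 5, where X_S = 1 if the K_5 on S is monochromatic.
For a fixed S, the K_5 on S has C(5, 2) = 10 edges. P[all 10 edges red] = (1/2)^10, and likewise for blue, so P[monochromatic] = 2·(1/2)^10 = 2^{1 − 10} = 1/512.
By linearity of expectation: E[X] = C(43, 5) · 2^{1 − 10} = 962598 · 1/512 = 481299/256.
Numerically: E[X] ≈ 1880.074219.

E[X] = C(43,5)·2^(1−C(5,2)) = 481299/256 ≈ 1880.074219.


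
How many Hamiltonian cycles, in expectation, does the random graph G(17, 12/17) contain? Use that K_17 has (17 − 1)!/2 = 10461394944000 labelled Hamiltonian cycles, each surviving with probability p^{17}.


K_17 has (17 − 1)!/2 = 10461394944000 labelled Hamiltonian cycles.
For each such Hamiltonian cycle H, let X_H = 1 if all 17 edges of H are present in G. Then P[X_H = 1] = p^{17} = (12/17)^{17} = 2218611106740436992/827240261886336764177.
By linearity of expectation: E[X] = Σ_H E[X_H] = 10461394944000 · p^{17} = 10461394944000 · 2218611106740436992/827240261886336764177 = 23209767014756651868459368448000/827240261886336764177.
Numerically: E[X] ≈ 2.8057e+10.

E[X] = 10461394944000 · (12/17)^{17} = 23209767014756651868459368448000/827240261886336764177 ≈ 2.8057e+10.


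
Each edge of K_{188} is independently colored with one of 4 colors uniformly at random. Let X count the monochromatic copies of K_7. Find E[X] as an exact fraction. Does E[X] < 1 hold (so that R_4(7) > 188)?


E[X] = C(188, 7) · 4^{1 − 21} = 1470936391496 · 4^{−20} = 1470936391496/1099511627776.
As a reduced fraction: E[X] = 183867048937/137438953472 ≈ 1.337809.
Is E[X] < 1? NO.
Since E[X] ≥ 1, the first-moment bound is inconclusive at n = 188; it does NOT by itself certify R_4(7) > 188.

E[X] = 183867048937/137438953472 ≈ 1.337809; E[X] ≥ 1; first-moment method inconclusive here.


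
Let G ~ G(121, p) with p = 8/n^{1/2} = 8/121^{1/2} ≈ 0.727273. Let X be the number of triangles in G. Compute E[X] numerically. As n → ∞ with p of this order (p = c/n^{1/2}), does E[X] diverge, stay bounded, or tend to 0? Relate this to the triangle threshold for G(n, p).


Number of potential triangles: C(121, 3) = 287980.
Each occurs with probability p³ ≈ (0.727273)³ ≈ 3.84673178e-01.
By linearity: E[X] = C(121, 3)·p³ ≈ 287980 · 3.84673178e-01 ≈ 110778.181818.
Since α = 1/2 < 1, p = c/n^{1/2} ≫ 1/n is above the triangle threshold p ~ 1/n. Asymptotically E[X] ~ (c³/6)·n^{3(1−α)} = (8³/6)·n^{1.5} → ∞; triangles are abundant w.h.p.

E[X] ≈ 110778.181818; in regime p = Θ(1/n^{1/2}) E[X] diverges (above the triangle threshold p ~ 1/n).


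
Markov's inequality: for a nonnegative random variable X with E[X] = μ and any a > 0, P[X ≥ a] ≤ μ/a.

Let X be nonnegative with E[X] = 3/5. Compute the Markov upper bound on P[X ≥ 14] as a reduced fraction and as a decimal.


μ = E[X] = 3/5, a = 14.
Markov: P[X ≥ 14] ≤ μ/a = (3/5)/14 = 3/70.
Numerically: ≈ 0.0429.
(Since a = 14 > μ = 0.6000, the bound 3/70 is < 1 and informative.)

P[X ≥ 14] ≤ 3/70 ≈ 0.0429.


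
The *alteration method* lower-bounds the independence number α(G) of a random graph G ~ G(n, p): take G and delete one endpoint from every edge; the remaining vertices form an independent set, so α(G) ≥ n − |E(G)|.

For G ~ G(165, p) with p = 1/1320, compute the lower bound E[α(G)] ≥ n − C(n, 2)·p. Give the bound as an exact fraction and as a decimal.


E[|E(G)|] = C(165, 2)·p = 13530 · (1/1320) = 41/4.
E[α(G)] ≥ n − E[|E(G)|] = 165 − 41/4 = 619/4.
Numerically: ≈ 154.750.
(This is only a lower bound; the true E[α(G)] may be larger.)

E[α(G)] ≥ 619/4 ≈ 154.750.


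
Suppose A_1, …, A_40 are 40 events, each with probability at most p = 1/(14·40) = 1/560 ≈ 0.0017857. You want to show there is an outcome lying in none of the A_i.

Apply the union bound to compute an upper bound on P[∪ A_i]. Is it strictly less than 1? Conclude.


Union bound: P[∪_{i=1}^{40} A_i] ≤ Σ_i P[A_i] ≤ 40·p = 40·(1/560) = 1/14.
Numerically: 1/14 ≈ 0.0714286.
Is 1/14 < 1? YES.
Since P[∪ A_i] ≤ 1/14 < 1, the complement has P[∩ A_i^c] ≥ 1 − 1/14 = 13/14 > 0, so some outcome avoids every A_i.

40·p = 1/14 ≈ 0.0714286; existence CERTIFIED by the union bound.


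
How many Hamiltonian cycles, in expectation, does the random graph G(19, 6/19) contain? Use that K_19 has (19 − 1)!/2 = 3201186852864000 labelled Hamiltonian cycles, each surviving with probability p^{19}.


K_19 has (19 − 1)!/2 = 3201186852864000 labelled Hamiltonian cycles.
For each such Hamiltonian cycle H, let X_H = 1 if all 19 edges of H are present in G. Then P[X_H = 1] = p^{19} = (6/19)^{19} = 609359740010496/1978419655660313589123979.
By linearity: E[X] = Σ_H E[X_H] = 3201186852864000 · p^{19} = 3201186852864000 · 609359740010496/1978419655660313589123979 = 1950674388386224952567660544000/1978419655660313589123979.
Numerically: E[X] ≈ 985976.

E[X] = 3201186852864000 · (6/19)^{19} = 1950674388386224952567660544000/1978419655660313589123979 ≈ 985976.


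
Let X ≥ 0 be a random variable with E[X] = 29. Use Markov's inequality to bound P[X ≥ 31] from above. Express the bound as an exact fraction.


μ = E[X] = 29, a = 31.
Markov: P[X ≥ 31] ≤ μ/a = (29)/31 = 29/31.
Numerically: ≈ 0.93548.
(Since a = 31 > μ = 29.00000, the bound 29/31 is < 1 and informative.)

P[X ≥ 31] ≤ 29/31 ≈ 0.93548.


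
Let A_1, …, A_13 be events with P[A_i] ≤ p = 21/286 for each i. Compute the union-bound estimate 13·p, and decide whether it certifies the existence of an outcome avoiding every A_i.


Union bound: P[∪_{i=1}^{13} A_i] ≤ Σ_i P[A_i] ≤ 13·p = 13·(21/286) = 21/22.
Numerically: 21/22 ≈ 0.9545455.
Is 21/22 < 1? YES.
Since P[∪ A_i] ≤ 21/22 < 1, the complement has P[∩ A_i^c] ≥ 1 − 21/22 = 1/22 > 0, so some outcome avoids every A_i.

13·p = 21/22 ≈ 0.9545455; existence CERTIFIED by the union bound.


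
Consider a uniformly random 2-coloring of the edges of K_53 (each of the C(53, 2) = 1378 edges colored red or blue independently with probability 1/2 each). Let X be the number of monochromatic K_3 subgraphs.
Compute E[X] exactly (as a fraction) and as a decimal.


Let X = Σ_S X_S over the C(53, 3) = 23426 subsets S of size 3, where X_S = 1 if the K_3 on S is monochromatic.
For a fixed S, the K_3 on S has C(3, 2) = 3 edges. P[all 3 edges red] = (1/2)^3, and likewise for blue, so P[monochromatic] = 2·(1/2)^3 = 2^{1 − 3} = 1/4.
By linearity: E[X] = C(53, 3) · 2^{1 − 3} = 23426 · 1/4 = 11713/2.
Numerically: E[X] ≈ 5856.500.

E[X] = C(53,3)·2^(1−C(3,2)) = 11713/2 ≈ 5856.500.


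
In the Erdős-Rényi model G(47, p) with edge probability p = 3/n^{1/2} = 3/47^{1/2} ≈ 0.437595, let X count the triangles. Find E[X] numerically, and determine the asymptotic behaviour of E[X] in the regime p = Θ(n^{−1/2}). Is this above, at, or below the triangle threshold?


Number of potential triangles: C(47, 3) = 16215.
Each occurs with probability p³ ≈ (0.437595)³ ≈ 8.37947823e-02.
By linearity: E[X] = C(47, 3)·p³ ≈ 16215 · 8.37947823e-02 ≈ 1358.732396.
Since α = 1/2 < 1, p = c/n^{1/2} ≫ 1/n is above the triangle threshold p ~ 1/n. Asymptotically E[X] ~ (c³/6)·n^{3(1−α)} = (3³/6)·n^{1.5} → ∞; triangles are abundant w.h.p.

E[X] ≈ 1358.732396; in regime p = Θ(1/n^{1/2}) E[X] diverges (above the triangle threshold p ~ 1/n).


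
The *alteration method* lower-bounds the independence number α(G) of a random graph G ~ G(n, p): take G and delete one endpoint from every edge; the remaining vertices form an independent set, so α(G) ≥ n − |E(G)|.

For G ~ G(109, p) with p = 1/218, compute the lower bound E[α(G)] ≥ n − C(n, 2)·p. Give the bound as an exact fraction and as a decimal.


E[|E(G)|] = C(109, 2)·p = 5886 · (1/218) = 27.
E[α(G)] ≥ n − E[|E(G)|] = 109 − 27 = 82.
Numerically: ≈ 82.000000.
(This is only a lower bound; the true E[α(G)] may be larger.)

E[α(G)] ≥ 82 ≈ 82.000000.


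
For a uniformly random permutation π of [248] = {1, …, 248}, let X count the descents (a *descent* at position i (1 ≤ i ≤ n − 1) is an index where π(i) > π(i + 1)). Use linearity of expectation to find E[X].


Write X = Σ X_I over i = 1, …, 247, with X_I the indicator of one descent.
There are 247 indicators.
For each fixed i, the pair (π(i), π(i+1)) is a uniformly random ordered pair of distinct values from {1, …, 248}; by symmetry P[π(i) > π(i+1)] = 1/2.
By linearity: E[X] = 247 · (1/2) = (248 − 1) · (1/2) = 247/2 ≈ 123.50000.

E[X] = 247/2 = 123.50000.
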